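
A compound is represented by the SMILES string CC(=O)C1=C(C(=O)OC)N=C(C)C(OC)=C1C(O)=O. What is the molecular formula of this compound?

Walk through each heavy atom and fill implicit hydrogens from standard valence (C 4, N 3, O 2, S 2, halogen 1):
  atom 1: C, bond orders sum to 1 (valence 4) → 3 H
  atom 2: C, bond orders sum to 4 (valence 4) → 0 H
  atom 3: O, bond orders sum to 2 (valence 2) → 0 H
  atom 4: C, bond orders sum to 4 (valence 4) → 0 H
  atom 5: C, bond orders sum to 4 (valence 4) → 0 H
  atom 6: C, bond orders sum to 4 (valence 4) → 0 H
  atom 7: O, bond orders sum to 2 (valence 2) → 0 H
  atom 8: O, bond orders sum to 2 (valence 2) → 0 H
  atom 9: C, bond orders sum to 1 (valence 4) → 3 H
  atom 10: N, bond orders sum to 3 (valence 3) → 0 H
  atom 11: C, bond orders sum to 4 (valence 4) → 0 H
  atom 12: C, bond orders sum to 1 (valence 4) → 3 H
  atom 13: C, bond orders sum to 4 (valence 4) → 0 H
  atom 14: O, bond orders sum to 2 (valence 2) → 0 H
  atom 15: C, bond orders sum to 1 (valence 4) → 3 H
  atom 16: C, bond orders sum to 4 (valence 4) → 0 H
  atom 17: C, bond orders sum to 4 (valence 4) → 0 H
  atom 18: O, bond orders sum to 1 (valence 2) → 1 H
  atom 19: O, bond orders sum to 2 (valence 2) → 0 H
Totals → C:12, H:13, N:1, O:6.

C12H13NO6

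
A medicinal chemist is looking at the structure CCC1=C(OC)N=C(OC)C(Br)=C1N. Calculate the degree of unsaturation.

4

Molecular formula: C9H13BrN2O2.
DoU = (2C + 2 + N − H − X) / 2, where X is the halogen count and O/S are ignored.
    = (2·9 + 2 + 2 − 13 − 1) / 2 = 8 / 2 = 4.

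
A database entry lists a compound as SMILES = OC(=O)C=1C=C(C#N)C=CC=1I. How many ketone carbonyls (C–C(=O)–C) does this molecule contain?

Scan the SMILES for the ketone motif — none present.
Groups that are present: 1 carboxylic acid, 1 nitrile.

0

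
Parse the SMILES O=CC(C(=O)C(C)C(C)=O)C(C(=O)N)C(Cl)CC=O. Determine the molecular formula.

C12H16ClNO5

Walk through each heavy atom and fill implicit hydrogens from standard valence (C 4, N 3, O 2, S 2, halogen 1):
  atom 1: O, bond orders sum to 2 (valence 2) → 0 H
  atom 2: C, bond orders sum to 3 (valence 4) → 1 H
  atom 3: C, bond orders sum to 3 (valence 4) → 1 H
  atom 4: C, bond orders sum to 4 (valence 4) → 0 H
  atom 5: O, bond orders sum to 2 (valence 2) → 0 H
  atom 6: C, bond orders sum to 3 (valence 4) → 1 H
  atom 7: C, bond orders sum to 1 (valence 4) → 3 H
  atom 8: C, bond orders sum to 4 (valence 4) → 0 H
  atom 9: C, bond orders sum to 1 (valence 4) → 3 H
  atom 10: O, bond orders sum to 2 (valence 2) → 0 H
  atom 11: C, bond orders sum to 3 (valence 4) → 1 H
  atom 12: C, bond orders sum to 4 (valence 4) → 0 H
  atom 13: O, bond orders sum to 2 (valence 2) → 0 H
  atom 14: N, bond orders sum to 1 (valence 3) → 2 H
  atom 15: C, bond orders sum to 3 (valence 4) → 1 H
  atom 16: Cl (halogen, monovalent) → 0 H
  atom 17: C, bond orders sum to 2 (valence 4) → 2 H
  atom 18: C, bond orders sum to 3 (valence 4) → 1 H
  atom 19: O, bond orders sum to 2 (valence 2) → 0 H
Totals → C:12, H:16, Cl:1, N:1, O:5.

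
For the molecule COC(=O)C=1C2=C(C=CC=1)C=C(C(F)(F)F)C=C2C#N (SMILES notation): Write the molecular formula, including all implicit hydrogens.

Walk through each heavy atom and fill implicit hydrogens from standard valence (C 4, N 3, O 2, S 2, halogen 1):
  atom 1: C, bond orders sum to 1 (valence 4) → 3 H
  atom 2: O, bond orders sum to 2 (valence 2) → 0 H
  atom 3: C, bond orders sum to 4 (valence 4) → 0 H
  atom 4: O, bond orders sum to 2 (valence 2) → 0 H
  atom 5: C, bond orders sum to 4 (valence 4) → 0 H
  atom 6: C, bond orders sum to 4 (valence 4) → 0 H
  atom 7: C, bond orders sum to 4 (valence 4) → 0 H
  atom 8: C, bond orders sum to 3 (valence 4) → 1 H
  atom 9: C, bond orders sum to 3 (valence 4) → 1 H
  atom 10: C, bond orders sum to 3 (valence 4) → 1 H
  atom 11: C, bond orders sum to 3 (valence 4) → 1 H
  atom 12: C, bond orders sum to 4 (valence 4) → 0 H
  atom 13: C, bond orders sum to 4 (valence 4) → 0 H
  atom 14: F (halogen, monovalent) → 0 H
  atom 15: F (halogen, monovalent) → 0 H
  atom 16: F (halogen, monovalent) → 0 H
  atom 17: C, bond orders sum to 3 (valence 4) → 1 H
  atom 18: C, bond orders sum to 4 (valence 4) → 0 H
  atom 19: C, bond orders sum to 4 (valence 4) → 0 H
  atom 20: N, bond orders sum to 3 (valence 3) → 0 H
Totals → C:14, H:8, F:3, N:1, O:2.

C14H8F3NO2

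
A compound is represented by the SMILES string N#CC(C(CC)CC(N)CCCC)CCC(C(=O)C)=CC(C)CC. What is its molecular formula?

C21H38N2O

Walk through each heavy atom and fill implicit hydrogens from standard valence (C 4, N 3, O 2, S 2, halogen 1):
  atom 1: N, bond orders sum to 3 (valence 3) → 0 H
  atom 2: C, bond orders sum to 4 (valence 4) → 0 H
  atom 3: C, bond orders sum to 3 (valence 4) → 1 H
  atom 4: C, bond orders sum to 3 (valence 4) → 1 H
  atom 5: C, bond orders sum to 2 (valence 4) → 2 H
  atom 6: C, bond orders sum to 1 (valence 4) → 3 H
  atom 7: C, bond orders sum to 2 (valence 4) → 2 H
  atom 8: C, bond orders sum to 3 (valence 4) → 1 H
  atom 9: N, bond orders sum to 1 (valence 3) → 2 H
  atom 10: C, bond orders sum to 2 (valence 4) → 2 H
  atom 11: C, bond orders sum to 2 (valence 4) → 2 H
  atom 12: C, bond orders sum to 2 (valence 4) → 2 H
  atom 13: C, bond orders sum to 1 (valence 4) → 3 H
  atom 14: C, bond orders sum to 2 (valence 4) → 2 H
  atom 15: C, bond orders sum to 2 (valence 4) → 2 H
  atom 16: C, bond orders sum to 4 (valence 4) → 0 H
  atom 17: C, bond orders sum to 4 (valence 4) → 0 H
  atom 18: O, bond orders sum to 2 (valence 2) → 0 H
  atom 19: C, bond orders sum to 1 (valence 4) → 3 H
  atom 20: C, bond orders sum to 3 (valence 4) → 1 H
  atom 21: C, bond orders sum to 3 (valence 4) → 1 H
  atom 22: C, bond orders sum to 1 (valence 4) → 3 H
  atom 23: C, bond orders sum to 2 (valence 4) → 2 H
  atom 24: C, bond orders sum to 1 (valence 4) → 3 H
Totals → C:21, H:38, N:2, O:1.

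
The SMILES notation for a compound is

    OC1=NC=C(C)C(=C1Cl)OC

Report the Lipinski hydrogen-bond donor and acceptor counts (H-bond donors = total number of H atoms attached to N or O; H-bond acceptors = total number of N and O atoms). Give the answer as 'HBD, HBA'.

Donors: find every N or O and count the H atoms it carries.
  atom 1 (O): bond orders sum to 1 → 1 H
  atom 3 (N): bond orders sum to 3 → 0 H
  atom 10 (O): bond orders sum to 2 → 0 H
Lipinski HBD = 1.
Acceptors: N atoms = 1, O atoms = 2 → HBA = 3.

1, 3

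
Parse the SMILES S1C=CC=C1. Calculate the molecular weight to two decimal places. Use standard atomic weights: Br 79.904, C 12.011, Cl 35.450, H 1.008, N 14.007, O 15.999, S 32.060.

First, the molecular formula is C4H4S (counting implicit H from valence).
  C: 4 × 12.011 = 48.044
  H: 4 × 1.008 = 4.032
  S: 1 × 32.060 = 32.060
Sum: 4×12.011 + 4×1.008 + 1×32.060 = 84.136 → 84.14 g/mol.

84.14 g/mol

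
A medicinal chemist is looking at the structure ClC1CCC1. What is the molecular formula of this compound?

C4H7Cl

Walk through each heavy atom and fill implicit hydrogens from standard valence (C 4, N 3, O 2, S 2, halogen 1):
  atom 1: Cl (halogen, monovalent) → 0 H
  atom 2: C, bond orders sum to 3 (valence 4) → 1 H
  atom 3: C, bond orders sum to 2 (valence 4) → 2 H
  atom 4: C, bond orders sum to 2 (valence 4) → 2 H
  atom 5: C, bond orders sum to 2 (valence 4) → 2 H
Totals → C:4, H:7, Cl:1.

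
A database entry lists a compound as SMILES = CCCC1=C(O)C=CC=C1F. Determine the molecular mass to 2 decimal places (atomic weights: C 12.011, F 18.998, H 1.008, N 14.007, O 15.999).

First, the molecular formula is C9H11FO (counting implicit H from valence).
  C: 9 × 12.011 = 108.099
  F: 1 × 18.998 = 18.998
  H: 11 × 1.008 = 11.088
  O: 1 × 15.999 = 15.999
Sum: 9×12.011 + 1×18.998 + 11×1.008 + 1×15.999 = 154.184 → 154.18 g/mol.

154.18 g/mol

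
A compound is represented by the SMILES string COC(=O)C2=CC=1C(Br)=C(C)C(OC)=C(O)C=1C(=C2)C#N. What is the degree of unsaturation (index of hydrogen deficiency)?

Degree of unsaturation = (number of rings) + (number of π bonds).
Ring closures in the SMILES: 2.
π bonds: 6 double bonds (each 1 DoU), 1 triple bond (each 2 DoU) → 8 DoU from unsaturation.
Total DoU = 2 + 8 = 10.

10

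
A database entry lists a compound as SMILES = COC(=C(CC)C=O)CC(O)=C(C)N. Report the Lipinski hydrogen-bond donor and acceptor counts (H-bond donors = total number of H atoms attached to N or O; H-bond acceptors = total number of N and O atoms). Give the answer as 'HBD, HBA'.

Donors: find every N or O and count the H atoms it carries.
  atom 2 (O): bond orders sum to 2 → 0 H
  atom 8 (O): bond orders sum to 2 → 0 H
  atom 11 (O): bond orders sum to 1 → 1 H
  atom 14 (N): bond orders sum to 1 → 2 H
Lipinski HBD = 3.
Acceptors: N atoms = 1, O atoms = 3 → HBA = 4.

3, 4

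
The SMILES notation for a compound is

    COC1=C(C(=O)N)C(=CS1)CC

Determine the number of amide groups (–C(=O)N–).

1

The amide motif appears at heavy-atom position 5 in the SMILES.
Other groups present: 1 ether.
Amide count: 1.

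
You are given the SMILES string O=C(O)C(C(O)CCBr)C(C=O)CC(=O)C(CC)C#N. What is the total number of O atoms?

Scan the SMILES for O atoms (remember two-letter symbols like Cl and Br are single atoms).
Oxygen count: 5.

5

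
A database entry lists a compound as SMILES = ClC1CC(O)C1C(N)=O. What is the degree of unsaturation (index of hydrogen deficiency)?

Molecular formula: C5H8ClNO2.
DoU = (2C + 2 + N − H − X) / 2, where X is the halogen count and O/S are ignored.
    = (2·5 + 2 + 1 − 8 − 1) / 2 = 4 / 2 = 2.

2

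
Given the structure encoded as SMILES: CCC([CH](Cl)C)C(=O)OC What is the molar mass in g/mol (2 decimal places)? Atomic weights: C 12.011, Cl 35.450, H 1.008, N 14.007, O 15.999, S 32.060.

164.63 g/mol

First, the molecular formula is C7H13ClO2 (counting implicit H from valence).
  C: 7 × 12.011 = 84.077
  Cl: 1 × 35.450 = 35.450
  H: 13 × 1.008 = 13.104
  O: 2 × 15.999 = 31.998
Sum: 7×12.011 + 1×35.450 + 13×1.008 + 2×15.999 = 164.629 → 164.63 g/mol.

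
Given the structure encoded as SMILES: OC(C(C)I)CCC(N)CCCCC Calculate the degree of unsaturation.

0

Degree of unsaturation = (number of rings) + (number of π bonds).
Ring closures in the SMILES: 0.
π bonds: none → 0 DoU from unsaturation.
Total DoU = 0 + 0 = 0.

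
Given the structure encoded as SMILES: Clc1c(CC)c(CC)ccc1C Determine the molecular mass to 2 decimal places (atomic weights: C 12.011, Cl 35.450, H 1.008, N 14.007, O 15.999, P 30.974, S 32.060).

First, the molecular formula is C11H15Cl (counting implicit H from valence).
  C: 11 × 12.011 = 132.121
  Cl: 1 × 35.450 = 35.450
  H: 15 × 1.008 = 15.120
Sum: 11×12.011 + 1×35.450 + 15×1.008 = 182.691 → 182.69 g/mol.

182.69 g/mol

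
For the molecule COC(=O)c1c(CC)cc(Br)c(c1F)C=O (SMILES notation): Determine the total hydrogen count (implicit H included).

10

Walk through each heavy atom and fill implicit hydrogens from standard valence (C 4, N 3, O 2, S 2, halogen 1); for lowercase aromatic atoms, an aromatic c carries 1 H when it has two neighbours and 0 H with three, and aromatic n carries 0 H:
  atom 1: C, bond orders sum to 1 (valence 4) → 3 H
  atom 2: O, bond orders sum to 2 (valence 2) → 0 H
  atom 3: C, bond orders sum to 4 (valence 4) → 0 H
  atom 4: O, bond orders sum to 2 (valence 2) → 0 H
  atom 5: aromatic c, 3 neighbours → 0 H
  atom 6: aromatic c, 3 neighbours → 0 H
  atom 7: C, bond orders sum to 2 (valence 4) → 2 H
  atom 8: C, bond orders sum to 1 (valence 4) → 3 H
  atom 9: aromatic c, 2 neighbours → 1 H
  atom 10: aromatic c, 3 neighbours → 0 H
  atom 11: Br (halogen, monovalent) → 0 H
  atom 12: aromatic c, 3 neighbours → 0 H
  atom 13: aromatic c, 3 neighbours → 0 H
  atom 14: F (halogen, monovalent) → 0 H
  atom 15: C, bond orders sum to 3 (valence 4) → 1 H
  atom 16: O, bond orders sum to 2 (valence 2) → 0 H
Total hydrogens: 10.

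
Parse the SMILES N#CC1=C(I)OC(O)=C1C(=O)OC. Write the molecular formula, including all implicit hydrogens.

Walk through each heavy atom and fill implicit hydrogens from standard valence (C 4, N 3, O 2, S 2, halogen 1):
  atom 1: N, bond orders sum to 3 (valence 3) → 0 H
  atom 2: C, bond orders sum to 4 (valence 4) → 0 H
  atom 3: C, bond orders sum to 4 (valence 4) → 0 H
  atom 4: C, bond orders sum to 4 (valence 4) → 0 H
  atom 5: I (halogen, monovalent) → 0 H
  atom 6: O, bond orders sum to 2 (valence 2) → 0 H
  atom 7: C, bond orders sum to 4 (valence 4) → 0 H
  atom 8: O, bond orders sum to 1 (valence 2) → 1 H
  atom 9: C, bond orders sum to 4 (valence 4) → 0 H
  atom 10: C, bond orders sum to 4 (valence 4) → 0 H
  atom 11: O, bond orders sum to 2 (valence 2) → 0 H
  atom 12: O, bond orders sum to 2 (valence 2) → 0 H
  atom 13: C, bond orders sum to 1 (valence 4) → 3 H
Totals → C:7, H:4, I:1, N:1, O:4.
In Hill order: C7H4INO4.

C7H4INO4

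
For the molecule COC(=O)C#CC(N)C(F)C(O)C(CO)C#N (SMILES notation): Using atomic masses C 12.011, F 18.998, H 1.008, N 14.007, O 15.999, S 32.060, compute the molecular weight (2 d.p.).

244.22 g/mol

First, the molecular formula is C10H13FN2O4 (counting implicit H from valence).
  C: 10 × 12.011 = 120.110
  F: 1 × 18.998 = 18.998
  H: 13 × 1.008 = 13.104
  N: 2 × 14.007 = 28.014
  O: 4 × 15.999 = 63.996
Sum: 10×12.011 + 1×18.998 + 13×1.008 + 2×14.007 + 4×15.999 = 244.222 → 244.22 g/mol.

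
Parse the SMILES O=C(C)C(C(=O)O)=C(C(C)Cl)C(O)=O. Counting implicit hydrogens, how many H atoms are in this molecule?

9

Walk through each heavy atom and fill implicit hydrogens from standard valence (C 4, N 3, O 2, S 2, halogen 1):
  atom 1: O, bond orders sum to 2 (valence 2) → 0 H
  atom 2: C, bond orders sum to 4 (valence 4) → 0 H
  atom 3: C, bond orders sum to 1 (valence 4) → 3 H
  atom 4: C, bond orders sum to 4 (valence 4) → 0 H
  atom 5: C, bond orders sum to 4 (valence 4) → 0 H
  atom 6: O, bond orders sum to 2 (valence 2) → 0 H
  atom 7: O, bond orders sum to 1 (valence 2) → 1 H
  atom 8: C, bond orders sum to 4 (valence 4) → 0 H
  atom 9: C, bond orders sum to 3 (valence 4) → 1 H
  atom 10: C, bond orders sum to 1 (valence 4) → 3 H
  atom 11: Cl (halogen, monovalent) → 0 H
  atom 12: C, bond orders sum to 4 (valence 4) → 0 H
  atom 13: O, bond orders sum to 1 (valence 2) → 1 H
  atom 14: O, bond orders sum to 2 (valence 2) → 0 H
Total hydrogens: 9.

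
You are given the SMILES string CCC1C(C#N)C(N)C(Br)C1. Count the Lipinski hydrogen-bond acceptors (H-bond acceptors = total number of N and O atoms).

N atoms: 2; O atoms: 0.
Lipinski HBA = 2 + 0 = 2.

2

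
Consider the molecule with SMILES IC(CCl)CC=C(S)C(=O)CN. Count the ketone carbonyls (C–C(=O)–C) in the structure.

The ketone motif appears at heavy-atom position 9 in the SMILES.
Other groups present: 1 alkene, 1 primary amine, 1 thiol.
Ketone count: 1.

1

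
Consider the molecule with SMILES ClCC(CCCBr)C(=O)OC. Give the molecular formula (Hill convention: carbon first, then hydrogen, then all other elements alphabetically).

C7H12BrClO2

Walk through each heavy atom and fill implicit hydrogens from standard valence (C 4, N 3, O 2, S 2, halogen 1):
  atom 1: Cl (halogen, monovalent) → 0 H
  atom 2: C, bond orders sum to 2 (valence 4) → 2 H
  atom 3: C, bond orders sum to 3 (valence 4) → 1 H
  atom 4: C, bond orders sum to 2 (valence 4) → 2 H
  atom 5: C, bond orders sum to 2 (valence 4) → 2 H
  atom 6: C, bond orders sum to 2 (valence 4) → 2 H
  atom 7: Br (halogen, monovalent) → 0 H
  atom 8: C, bond orders sum to 4 (valence 4) → 0 H
  atom 9: O, bond orders sum to 2 (valence 2) → 0 H
  atom 10: O, bond orders sum to 2 (valence 2) → 0 H
  atom 11: C, bond orders sum to 1 (valence 4) → 3 H
Totals → C:7, H:12, Br:1, Cl:1, O:2.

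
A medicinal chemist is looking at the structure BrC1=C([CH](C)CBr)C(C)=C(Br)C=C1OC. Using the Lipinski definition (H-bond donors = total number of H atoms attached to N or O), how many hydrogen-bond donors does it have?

0

Donors: find every N or O and count the H atoms it carries.
  atom 14 (O): bond orders sum to 2 → 0 H
Lipinski HBD = 0.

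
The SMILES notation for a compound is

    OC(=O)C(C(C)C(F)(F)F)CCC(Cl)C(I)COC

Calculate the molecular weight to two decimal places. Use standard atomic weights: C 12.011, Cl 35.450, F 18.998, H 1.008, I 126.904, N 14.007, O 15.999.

First, the molecular formula is C11H17ClF3IO3 (counting implicit H from valence).
  C: 11 × 12.011 = 132.121
  Cl: 1 × 35.450 = 35.450
  F: 3 × 18.998 = 56.994
  H: 17 × 1.008 = 17.136
  I: 1 × 126.904 = 126.904
  O: 3 × 15.999 = 47.997
Sum: 11×12.011 + 1×35.450 + 3×18.998 + 17×1.008 + 1×126.904 + 3×15.999 = 416.602 → 416.60 g/mol.

416.60 g/mol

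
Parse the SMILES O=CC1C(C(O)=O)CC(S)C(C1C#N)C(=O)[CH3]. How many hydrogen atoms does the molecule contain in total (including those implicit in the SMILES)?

Walk through each heavy atom and fill implicit hydrogens from standard valence (C 4, N 3, O 2, S 2, halogen 1):
  atom 1: O, bond orders sum to 2 (valence 2) → 0 H
  atom 2: C, bond orders sum to 3 (valence 4) → 1 H
  atom 3: C, bond orders sum to 3 (valence 4) → 1 H
  atom 4: C, bond orders sum to 3 (valence 4) → 1 H
  atom 5: C, bond orders sum to 4 (valence 4) → 0 H
  atom 6: O, bond orders sum to 1 (valence 2) → 1 H
  atom 7: O, bond orders sum to 2 (valence 2) → 0 H
  atom 8: C, bond orders sum to 2 (valence 4) → 2 H
  atom 9: C, bond orders sum to 3 (valence 4) → 1 H
  atom 10: S, bond orders sum to 1 (valence 2) → 1 H
  atom 11: C, bond orders sum to 3 (valence 4) → 1 H
  atom 12: C, bond orders sum to 3 (valence 4) → 1 H
  atom 13: C, bond orders sum to 4 (valence 4) → 0 H
  atom 14: N, bond orders sum to 3 (valence 3) → 0 H
  atom 15: C, bond orders sum to 4 (valence 4) → 0 H
  atom 16: O, bond orders sum to 2 (valence 2) → 0 H
  atom 17: C with explicit H count 3
Total hydrogens: 13.

13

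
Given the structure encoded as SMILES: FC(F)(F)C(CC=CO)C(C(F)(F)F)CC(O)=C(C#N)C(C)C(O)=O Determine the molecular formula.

Walk through each heavy atom and fill implicit hydrogens from standard valence (C 4, N 3, O 2, S 2, halogen 1):
  atom 1: F (halogen, monovalent) → 0 H
  atom 2: C, bond orders sum to 4 (valence 4) → 0 H
  atom 3: F (halogen, monovalent) → 0 H
  atom 4: F (halogen, monovalent) → 0 H
  atom 5: C, bond orders sum to 3 (valence 4) → 1 H
  atom 6: C, bond orders sum to 2 (valence 4) → 2 H
  atom 7: C, bond orders sum to 3 (valence 4) → 1 H
  atom 8: C, bond orders sum to 3 (valence 4) → 1 H
  atom 9: O, bond orders sum to 1 (valence 2) → 1 H
  atom 10: C, bond orders sum to 3 (valence 4) → 1 H
  atom 11: C, bond orders sum to 4 (valence 4) → 0 H
  atom 12: F (halogen, monovalent) → 0 H
  atom 13: F (halogen, monovalent) → 0 H
  atom 14: F (halogen, monovalent) → 0 H
  atom 15: C, bond orders sum to 2 (valence 4) → 2 H
  atom 16: C, bond orders sum to 4 (valence 4) → 0 H
  atom 17: O, bond orders sum to 1 (valence 2) → 1 H
  atom 18: C, bond orders sum to 4 (valence 4) → 0 H
  atom 19: C, bond orders sum to 4 (valence 4) → 0 H
  atom 20: N, bond orders sum to 3 (valence 3) → 0 H
  atom 21: C, bond orders sum to 3 (valence 4) → 1 H
  atom 22: C, bond orders sum to 1 (valence 4) → 3 H
  atom 23: C, bond orders sum to 4 (valence 4) → 0 H
  atom 24: O, bond orders sum to 1 (valence 2) → 1 H
  atom 25: O, bond orders sum to 2 (valence 2) → 0 H
Totals → C:14, H:15, F:6, N:1, O:4.
In Hill order: C14H15F6NO4.

C14H15F6NO4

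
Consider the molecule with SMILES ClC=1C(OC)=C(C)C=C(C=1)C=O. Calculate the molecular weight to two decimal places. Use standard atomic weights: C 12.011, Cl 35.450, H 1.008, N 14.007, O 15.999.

First, the molecular formula is C9H9ClO2 (counting implicit H from valence).
  C: 9 × 12.011 = 108.099
  Cl: 1 × 35.450 = 35.450
  H: 9 × 1.008 = 9.072
  O: 2 × 15.999 = 31.998
Sum: 9×12.011 + 1×35.450 + 9×1.008 + 2×15.999 = 184.619 → 184.62 g/mol.

184.62 g/mol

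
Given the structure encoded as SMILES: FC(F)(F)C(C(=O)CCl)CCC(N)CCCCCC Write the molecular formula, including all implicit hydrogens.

Walk through each heavy atom and fill implicit hydrogens from standard valence (C 4, N 3, O 2, S 2, halogen 1):
  atom 1: F (halogen, monovalent) → 0 H
  atom 2: C, bond orders sum to 4 (valence 4) → 0 H
  atom 3: F (halogen, monovalent) → 0 H
  atom 4: F (halogen, monovalent) → 0 H
  atom 5: C, bond orders sum to 3 (valence 4) → 1 H
  atom 6: C, bond orders sum to 4 (valence 4) → 0 H
  atom 7: O, bond orders sum to 2 (valence 2) → 0 H
  atom 8: C, bond orders sum to 2 (valence 4) → 2 H
  atom 9: Cl (halogen, monovalent) → 0 H
  atom 10: C, bond orders sum to 2 (valence 4) → 2 H
  atom 11: C, bond orders sum to 2 (valence 4) → 2 H
  atom 12: C, bond orders sum to 3 (valence 4) → 1 H
  atom 13: N, bond orders sum to 1 (valence 3) → 2 H
  atom 14: C, bond orders sum to 2 (valence 4) → 2 H
  atom 15: C, bond orders sum to 2 (valence 4) → 2 H
  atom 16: C, bond orders sum to 2 (valence 4) → 2 H
  atom 17: C, bond orders sum to 2 (valence 4) → 2 H
  atom 18: C, bond orders sum to 2 (valence 4) → 2 H
  atom 19: C, bond orders sum to 1 (valence 4) → 3 H
Totals → C:13, H:23, Cl:1, F:3, N:1, O:1.
In Hill order: C13H23ClF3NO.

C13H23ClF3NO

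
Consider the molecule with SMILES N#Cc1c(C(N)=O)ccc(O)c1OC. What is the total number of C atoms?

9

Count every carbon token in the SMILES (each C, including those in ring-closure positions and inside branches).
Carbon count: 9.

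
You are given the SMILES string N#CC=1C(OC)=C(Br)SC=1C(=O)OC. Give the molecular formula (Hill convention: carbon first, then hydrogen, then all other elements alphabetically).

Walk through each heavy atom and fill implicit hydrogens from standard valence (C 4, N 3, O 2, S 2, halogen 1):
  atom 1: N, bond orders sum to 3 (valence 3) → 0 H
  atom 2: C, bond orders sum to 4 (valence 4) → 0 H
  atom 3: C, bond orders sum to 4 (valence 4) → 0 H
  atom 4: C, bond orders sum to 4 (valence 4) → 0 H
  atom 5: O, bond orders sum to 2 (valence 2) → 0 H
  atom 6: C, bond orders sum to 1 (valence 4) → 3 H
  atom 7: C, bond orders sum to 4 (valence 4) → 0 H
  atom 8: Br (halogen, monovalent) → 0 H
  atom 9: S, bond orders sum to 2 (valence 2) → 0 H
  atom 10: C, bond orders sum to 4 (valence 4) → 0 H
  atom 11: C, bond orders sum to 4 (valence 4) → 0 H
  atom 12: O, bond orders sum to 2 (valence 2) → 0 H
  atom 13: O, bond orders sum to 2 (valence 2) → 0 H
  atom 14: C, bond orders sum to 1 (valence 4) → 3 H
Totals → C:8, H:6, Br:1, N:1, O:3, S:1.
In Hill order: C8H6BrNO3S.

C8H6BrNO3S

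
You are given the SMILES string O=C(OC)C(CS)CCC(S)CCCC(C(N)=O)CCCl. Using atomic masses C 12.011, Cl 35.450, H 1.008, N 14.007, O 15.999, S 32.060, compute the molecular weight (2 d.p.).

First, the molecular formula is C14H26ClNO3S2 (counting implicit H from valence).
  C: 14 × 12.011 = 168.154
  Cl: 1 × 35.450 = 35.450
  H: 26 × 1.008 = 26.208
  N: 1 × 14.007 = 14.007
  O: 3 × 15.999 = 47.997
  S: 2 × 32.060 = 64.120
Sum: 14×12.011 + 1×35.450 + 26×1.008 + 1×14.007 + 3×15.999 + 2×32.060 = 355.936 → 355.94 g/mol.

355.94 g/mol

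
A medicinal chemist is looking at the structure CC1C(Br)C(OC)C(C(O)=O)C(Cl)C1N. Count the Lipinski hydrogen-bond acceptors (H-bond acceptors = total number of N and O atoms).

4

N atoms: 1; O atoms: 3.
Lipinski HBA = 1 + 3 = 4.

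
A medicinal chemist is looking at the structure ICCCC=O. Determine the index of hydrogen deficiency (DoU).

Degree of unsaturation = (number of rings) + (number of π bonds).
Ring closures in the SMILES: 0.
π bonds: 1 double bond (each 1 DoU) → 1 DoU from unsaturation.
Total DoU = 0 + 1 = 1.

1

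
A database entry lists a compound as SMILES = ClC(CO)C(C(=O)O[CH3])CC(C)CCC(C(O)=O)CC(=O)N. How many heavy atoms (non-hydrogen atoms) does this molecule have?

22

Every atom symbol written in the SMILES (organic subset) is one heavy atom; implicit H are not written.
Heavy atoms by element → C:14, Cl:1, N:1, O:6.
Total: 22.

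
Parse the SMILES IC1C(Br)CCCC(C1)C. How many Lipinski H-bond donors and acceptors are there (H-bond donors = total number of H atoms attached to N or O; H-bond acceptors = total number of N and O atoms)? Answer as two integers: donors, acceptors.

0, 0

Donors: find every N or O and count the H atoms it carries.
  (no N or O atoms present)
Lipinski HBD = 0.
Acceptors: N atoms = 0, O atoms = 0 → HBA = 0.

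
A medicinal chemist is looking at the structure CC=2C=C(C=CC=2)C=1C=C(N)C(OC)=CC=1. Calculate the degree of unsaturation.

8

Molecular formula: C14H15NO.
DoU = (2C + 2 + N − H − X) / 2, where X is the halogen count and O/S are ignored.
    = (2·14 + 2 + 1 − 15 − 0) / 2 = 16 / 2 = 8.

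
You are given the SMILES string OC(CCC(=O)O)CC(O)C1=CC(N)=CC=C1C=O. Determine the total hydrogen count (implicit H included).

Walk through each heavy atom and fill implicit hydrogens from standard valence (C 4, N 3, O 2, S 2, halogen 1):
  atom 1: O, bond orders sum to 1 (valence 2) → 1 H
  atom 2: C, bond orders sum to 3 (valence 4) → 1 H
  atom 3: C, bond orders sum to 2 (valence 4) → 2 H
  atom 4: C, bond orders sum to 2 (valence 4) → 2 H
  atom 5: C, bond orders sum to 4 (valence 4) → 0 H
  atom 6: O, bond orders sum to 2 (valence 2) → 0 H
  atom 7: O, bond orders sum to 1 (valence 2) → 1 H
  atom 8: C, bond orders sum to 2 (valence 4) → 2 H
  atom 9: C, bond orders sum to 3 (valence 4) → 1 H
  atom 10: O, bond orders sum to 1 (valence 2) → 1 H
  atom 11: C, bond orders sum to 4 (valence 4) → 0 H
  atom 12: C, bond orders sum to 3 (valence 4) → 1 H
  atom 13: C, bond orders sum to 4 (valence 4) → 0 H
  atom 14: N, bond orders sum to 1 (valence 3) → 2 H
  atom 15: C, bond orders sum to 3 (valence 4) → 1 H
  atom 16: C, bond orders sum to 3 (valence 4) → 1 H
  atom 17: C, bond orders sum to 4 (valence 4) → 0 H
  atom 18: C, bond orders sum to 3 (valence 4) → 1 H
  atom 19: O, bond orders sum to 2 (valence 2) → 0 H
Total hydrogens: 17.

17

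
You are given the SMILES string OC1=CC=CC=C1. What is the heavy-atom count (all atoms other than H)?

Every atom symbol written in the SMILES (organic subset) is one heavy atom; implicit H are not written.
Heavy atoms by element → C:6, O:1.
Total: 7.

7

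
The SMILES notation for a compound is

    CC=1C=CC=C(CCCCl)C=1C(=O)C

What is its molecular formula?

C12H15ClO

Walk through each heavy atom and fill implicit hydrogens from standard valence (C 4, N 3, O 2, S 2, halogen 1):
  atom 1: C, bond orders sum to 1 (valence 4) → 3 H
  atom 2: C, bond orders sum to 4 (valence 4) → 0 H
  atom 3: C, bond orders sum to 3 (valence 4) → 1 H
  atom 4: C, bond orders sum to 3 (valence 4) → 1 H
  atom 5: C, bond orders sum to 3 (valence 4) → 1 H
  atom 6: C, bond orders sum to 4 (valence 4) → 0 H
  atom 7: C, bond orders sum to 2 (valence 4) → 2 H
  atom 8: C, bond orders sum to 2 (valence 4) → 2 H
  atom 9: C, bond orders sum to 2 (valence 4) → 2 H
  atom 10: Cl (halogen, monovalent) → 0 H
  atom 11: C, bond orders sum to 4 (valence 4) → 0 H
  atom 12: C, bond orders sum to 4 (valence 4) → 0 H
  atom 13: O, bond orders sum to 2 (valence 2) → 0 H
  atom 14: C, bond orders sum to 1 (valence 4) → 3 H
Totals → C:12, H:15, Cl:1, O:1.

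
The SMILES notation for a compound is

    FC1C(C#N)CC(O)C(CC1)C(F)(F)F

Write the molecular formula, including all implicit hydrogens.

C9H11F4NO

Walk through each heavy atom and fill implicit hydrogens from standard valence (C 4, N 3, O 2, S 2, halogen 1):
  atom 1: F (halogen, monovalent) → 0 H
  atom 2: C, bond orders sum to 3 (valence 4) → 1 H
  atom 3: C, bond orders sum to 3 (valence 4) → 1 H
  atom 4: C, bond orders sum to 4 (valence 4) → 0 H
  atom 5: N, bond orders sum to 3 (valence 3) → 0 H
  atom 6: C, bond orders sum to 2 (valence 4) → 2 H
  atom 7: C, bond orders sum to 3 (valence 4) → 1 H
  atom 8: O, bond orders sum to 1 (valence 2) → 1 H
  atom 9: C, bond orders sum to 3 (valence 4) → 1 H
  atom 10: C, bond orders sum to 2 (valence 4) → 2 H
  atom 11: C, bond orders sum to 2 (valence 4) → 2 H
  atom 12: C, bond orders sum to 4 (valence 4) → 0 H
  atom 13: F (halogen, monovalent) → 0 H
  atom 14: F (halogen, monovalent) → 0 H
  atom 15: F (halogen, monovalent) → 0 H
Totals → C:9, H:11, F:4, N:1, O:1.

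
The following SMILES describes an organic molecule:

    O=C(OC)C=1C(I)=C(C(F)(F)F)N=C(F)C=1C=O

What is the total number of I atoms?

Scan the SMILES for I atoms (remember two-letter symbols like Cl and Br are single atoms).
Iodine count: 1.

1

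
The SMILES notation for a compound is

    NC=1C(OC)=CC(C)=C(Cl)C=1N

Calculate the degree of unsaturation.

4

Degree of unsaturation = (number of rings) + (number of π bonds).
Ring closures in the SMILES: 1.
π bonds: 3 double bonds (each 1 DoU) → 3 DoU from unsaturation.
Total DoU = 1 + 3 = 4.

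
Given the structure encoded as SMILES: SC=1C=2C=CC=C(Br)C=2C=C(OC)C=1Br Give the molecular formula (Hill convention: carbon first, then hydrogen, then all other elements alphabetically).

C11H8Br2OS

Walk through each heavy atom and fill implicit hydrogens from standard valence (C 4, N 3, O 2, S 2, halogen 1):
  atom 1: S, bond orders sum to 1 (valence 2) → 1 H
  atom 2: C, bond orders sum to 4 (valence 4) → 0 H
  atom 3: C, bond orders sum to 4 (valence 4) → 0 H
  atom 4: C, bond orders sum to 3 (valence 4) → 1 H
  atom 5: C, bond orders sum to 3 (valence 4) → 1 H
  atom 6: C, bond orders sum to 3 (valence 4) → 1 H
  atom 7: C, bond orders sum to 4 (valence 4) → 0 H
  atom 8: Br (halogen, monovalent) → 0 H
  atom 9: C, bond orders sum to 4 (valence 4) → 0 H
  atom 10: C, bond orders sum to 3 (valence 4) → 1 H
  atom 11: C, bond orders sum to 4 (valence 4) → 0 H
  atom 12: O, bond orders sum to 2 (valence 2) → 0 H
  atom 13: C, bond orders sum to 1 (valence 4) → 3 H
  atom 14: C, bond orders sum to 4 (valence 4) → 0 H
  atom 15: Br (halogen, monovalent) → 0 H
Totals → C:11, H:8, Br:2, O:1, S:1.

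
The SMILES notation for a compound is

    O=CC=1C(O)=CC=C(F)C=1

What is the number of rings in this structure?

In SMILES, each pair of matching ring-closure digits denotes one ring-closing bond; the number of such bonds equals the number of independent rings.
Ring-closure bonds here: 1.

1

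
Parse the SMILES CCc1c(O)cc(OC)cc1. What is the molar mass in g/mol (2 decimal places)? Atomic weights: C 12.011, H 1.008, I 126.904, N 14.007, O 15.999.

152.19 g/mol

First, the molecular formula is C9H12O2 (counting implicit H from valence).
  C: 9 × 12.011 = 108.099
  H: 12 × 1.008 = 12.096
  O: 2 × 15.999 = 31.998
Sum: 9×12.011 + 12×1.008 + 2×15.999 = 152.193 → 152.19 g/mol.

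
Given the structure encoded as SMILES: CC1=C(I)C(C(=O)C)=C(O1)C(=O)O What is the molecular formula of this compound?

C8H7IO4

Walk through each heavy atom and fill implicit hydrogens from standard valence (C 4, N 3, O 2, S 2, halogen 1):
  atom 1: C, bond orders sum to 1 (valence 4) → 3 H
  atom 2: C, bond orders sum to 4 (valence 4) → 0 H
  atom 3: C, bond orders sum to 4 (valence 4) → 0 H
  atom 4: I (halogen, monovalent) → 0 H
  atom 5: C, bond orders sum to 4 (valence 4) → 0 H
  atom 6: C, bond orders sum to 4 (valence 4) → 0 H
  atom 7: O, bond orders sum to 2 (valence 2) → 0 H
  atom 8: C, bond orders sum to 1 (valence 4) → 3 H
  atom 9: C, bond orders sum to 4 (valence 4) → 0 H
  atom 10: O, bond orders sum to 2 (valence 2) → 0 H
  atom 11: C, bond orders sum to 4 (valence 4) → 0 H
  atom 12: O, bond orders sum to 2 (valence 2) → 0 H
  atom 13: O, bond orders sum to 1 (valence 2) → 1 H
Totals → C:8, H:7, I:1, O:4.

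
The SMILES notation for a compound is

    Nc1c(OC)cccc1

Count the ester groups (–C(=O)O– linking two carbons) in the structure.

0

Scan the SMILES for the ester motif — none present.
Groups that are present: 1 ether, 1 primary amine.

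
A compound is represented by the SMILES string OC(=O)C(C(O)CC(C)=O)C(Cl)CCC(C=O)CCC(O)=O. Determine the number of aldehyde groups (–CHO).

1

The aldehyde motif appears at heavy-atom position 16 in the SMILES.
Other groups present: 2 carboxylic acid, 1 hydroxyl, 1 ketone.
Aldehyde count: 1.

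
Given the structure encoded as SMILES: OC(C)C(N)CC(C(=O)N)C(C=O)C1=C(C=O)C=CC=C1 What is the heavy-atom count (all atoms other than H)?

Every atom symbol written in the SMILES (organic subset) is one heavy atom; implicit H are not written.
Heavy atoms by element → C:15, N:2, O:4.
Total: 21.

21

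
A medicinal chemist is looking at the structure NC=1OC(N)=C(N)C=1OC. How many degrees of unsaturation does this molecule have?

Degree of unsaturation = (number of rings) + (number of π bonds).
Ring closures in the SMILES: 1.
π bonds: 2 double bonds (each 1 DoU) → 2 DoU from unsaturation.
Total DoU = 1 + 2 = 3.

3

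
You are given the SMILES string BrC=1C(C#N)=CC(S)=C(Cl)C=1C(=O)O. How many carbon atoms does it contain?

Count every carbon token in the SMILES (each C, including those in ring-closure positions and inside branches).
Carbon count: 8.

8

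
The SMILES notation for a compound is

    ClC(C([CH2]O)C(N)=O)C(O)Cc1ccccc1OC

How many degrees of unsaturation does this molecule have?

Molecular formula: C13H18ClNO4.
DoU = (2C + 2 + N − H − X) / 2, where X is the halogen count and O/S are ignored.
    = (2·13 + 2 + 1 − 18 − 1) / 2 = 10 / 2 = 5.

5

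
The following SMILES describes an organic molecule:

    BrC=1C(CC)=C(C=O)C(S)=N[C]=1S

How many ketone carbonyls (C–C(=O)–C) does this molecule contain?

0

Scan the SMILES for the ketone motif — none present.
Groups that are present: 1 aldehyde, 2 thiol.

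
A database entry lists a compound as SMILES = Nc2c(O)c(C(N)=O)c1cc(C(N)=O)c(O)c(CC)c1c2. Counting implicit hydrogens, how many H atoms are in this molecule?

Walk through each heavy atom and fill implicit hydrogens from standard valence (C 4, N 3, O 2, S 2, halogen 1); for lowercase aromatic atoms, an aromatic c carries 1 H when it has two neighbours and 0 H with three, and aromatic n carries 0 H:
  atom 1: N, bond orders sum to 1 (valence 3) → 2 H
  atom 2: aromatic c, 3 neighbours → 0 H
  atom 3: aromatic c, 3 neighbours → 0 H
  atom 4: O, bond orders sum to 1 (valence 2) → 1 H
  atom 5: aromatic c, 3 neighbours → 0 H
  atom 6: C, bond orders sum to 4 (valence 4) → 0 H
  atom 7: N, bond orders sum to 1 (valence 3) → 2 H
  atom 8: O, bond orders sum to 2 (valence 2) → 0 H
  atom 9: aromatic c, 3 neighbours → 0 H
  atom 10: aromatic c, 2 neighbours → 1 H
  atom 11: aromatic c, 3 neighbours → 0 H
  atom 12: C, bond orders sum to 4 (valence 4) → 0 H
  atom 13: N, bond orders sum to 1 (valence 3) → 2 H
  atom 14: O, bond orders sum to 2 (valence 2) → 0 H
  atom 15: aromatic c, 3 neighbours → 0 H
  atom 16: O, bond orders sum to 1 (valence 2) → 1 H
  atom 17: aromatic c, 3 neighbours → 0 H
  atom 18: C, bond orders sum to 2 (valence 4) → 2 H
  atom 19: C, bond orders sum to 1 (valence 4) → 3 H
  atom 20: aromatic c, 3 neighbours → 0 H
  atom 21: aromatic c, 2 neighbours → 1 H
Total hydrogens: 15.

15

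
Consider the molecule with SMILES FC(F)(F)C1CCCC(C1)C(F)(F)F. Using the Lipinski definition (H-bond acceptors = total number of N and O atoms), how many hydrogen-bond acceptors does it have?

0

N atoms: 0; O atoms: 0.
Lipinski HBA = 0 + 0 = 0.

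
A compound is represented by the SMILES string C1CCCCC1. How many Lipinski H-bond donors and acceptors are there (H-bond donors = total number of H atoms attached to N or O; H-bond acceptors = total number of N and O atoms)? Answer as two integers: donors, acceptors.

Donors: find every N or O and count the H atoms it carries.
  (no N or O atoms present)
Lipinski HBD = 0.
Acceptors: N atoms = 0, O atoms = 0 → HBA = 0.

0, 0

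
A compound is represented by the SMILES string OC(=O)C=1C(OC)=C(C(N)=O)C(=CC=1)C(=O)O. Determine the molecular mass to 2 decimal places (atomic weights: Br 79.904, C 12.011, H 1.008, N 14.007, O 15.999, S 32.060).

239.18 g/mol

First, the molecular formula is C10H9NO6 (counting implicit H from valence).
  C: 10 × 12.011 = 120.110
  H: 9 × 1.008 = 9.072
  N: 1 × 14.007 = 14.007
  O: 6 × 15.999 = 95.994
Sum: 10×12.011 + 9×1.008 + 1×14.007 + 6×15.999 = 239.183 → 239.18 g/mol.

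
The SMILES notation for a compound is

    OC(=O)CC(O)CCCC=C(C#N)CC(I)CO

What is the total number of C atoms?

12

Count every carbon token in the SMILES (each C, including those in ring-closure positions and inside branches).
Carbon count: 12.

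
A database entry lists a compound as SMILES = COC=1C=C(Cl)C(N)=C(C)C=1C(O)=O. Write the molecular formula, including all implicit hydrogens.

Walk through each heavy atom and fill implicit hydrogens from standard valence (C 4, N 3, O 2, S 2, halogen 1):
  atom 1: C, bond orders sum to 1 (valence 4) → 3 H
  atom 2: O, bond orders sum to 2 (valence 2) → 0 H
  atom 3: C, bond orders sum to 4 (valence 4) → 0 H
  atom 4: C, bond orders sum to 3 (valence 4) → 1 H
  atom 5: C, bond orders sum to 4 (valence 4) → 0 H
  atom 6: Cl (halogen, monovalent) → 0 H
  atom 7: C, bond orders sum to 4 (valence 4) → 0 H
  atom 8: N, bond orders sum to 1 (valence 3) → 2 H
  atom 9: C, bond orders sum to 4 (valence 4) → 0 H
  atom 10: C, bond orders sum to 1 (valence 4) → 3 H
  atom 11: C, bond orders sum to 4 (valence 4) → 0 H
  atom 12: C, bond orders sum to 4 (valence 4) → 0 H
  atom 13: O, bond orders sum to 1 (valence 2) → 1 H
  atom 14: O, bond orders sum to 2 (valence 2) → 0 H
Totals → C:9, H:10, Cl:1, N:1, O:3.

C9H10ClNO3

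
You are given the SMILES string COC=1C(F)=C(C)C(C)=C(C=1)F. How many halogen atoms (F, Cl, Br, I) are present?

Halogen atoms appear at heavy-atom positions 5, 12 (2×F).
Other groups present: 1 ether.
Halogen count: 2.

2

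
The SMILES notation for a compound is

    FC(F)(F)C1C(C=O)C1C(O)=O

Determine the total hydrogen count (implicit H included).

5

Walk through each heavy atom and fill implicit hydrogens from standard valence (C 4, N 3, O 2, S 2, halogen 1):
  atom 1: F (halogen, monovalent) → 0 H
  atom 2: C, bond orders sum to 4 (valence 4) → 0 H
  atom 3: F (halogen, monovalent) → 0 H
  atom 4: F (halogen, monovalent) → 0 H
  atom 5: C, bond orders sum to 3 (valence 4) → 1 H
  atom 6: C, bond orders sum to 3 (valence 4) → 1 H
  atom 7: C, bond orders sum to 3 (valence 4) → 1 H
  atom 8: O, bond orders sum to 2 (valence 2) → 0 H
  atom 9: C, bond orders sum to 3 (valence 4) → 1 H
  atom 10: C, bond orders sum to 4 (valence 4) → 0 H
  atom 11: O, bond orders sum to 1 (valence 2) → 1 H
  atom 12: O, bond orders sum to 2 (valence 2) → 0 H
Total hydrogens: 5.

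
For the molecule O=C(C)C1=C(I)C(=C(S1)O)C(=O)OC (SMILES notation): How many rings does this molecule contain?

In SMILES, each pair of matching ring-closure digits denotes one ring-closing bond; the number of such bonds equals the number of independent rings.
Ring-closure bonds here: 1.

1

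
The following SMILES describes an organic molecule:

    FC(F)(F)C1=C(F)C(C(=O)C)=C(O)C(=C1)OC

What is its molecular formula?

C10H8F4O3

Walk through each heavy atom and fill implicit hydrogens from standard valence (C 4, N 3, O 2, S 2, halogen 1):
  atom 1: F (halogen, monovalent) → 0 H
  atom 2: C, bond orders sum to 4 (valence 4) → 0 H
  atom 3: F (halogen, monovalent) → 0 H
  atom 4: F (halogen, monovalent) → 0 H
  atom 5: C, bond orders sum to 4 (valence 4) → 0 H
  atom 6: C, bond orders sum to 4 (valence 4) → 0 H
  atom 7: F (halogen, monovalent) → 0 H
  atom 8: C, bond orders sum to 4 (valence 4) → 0 H
  atom 9: C, bond orders sum to 4 (valence 4) → 0 H
  atom 10: O, bond orders sum to 2 (valence 2) → 0 H
  atom 11: C, bond orders sum to 1 (valence 4) → 3 H
  atom 12: C, bond orders sum to 4 (valence 4) → 0 H
  atom 13: O, bond orders sum to 1 (valence 2) → 1 H
  atom 14: C, bond orders sum to 4 (valence 4) → 0 H
  atom 15: C, bond orders sum to 3 (valence 4) → 1 H
  atom 16: O, bond orders sum to 2 (valence 2) → 0 H
  atom 17: C, bond orders sum to 1 (valence 4) → 3 H
Totals → C:10, H:8, F:4, O:3.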